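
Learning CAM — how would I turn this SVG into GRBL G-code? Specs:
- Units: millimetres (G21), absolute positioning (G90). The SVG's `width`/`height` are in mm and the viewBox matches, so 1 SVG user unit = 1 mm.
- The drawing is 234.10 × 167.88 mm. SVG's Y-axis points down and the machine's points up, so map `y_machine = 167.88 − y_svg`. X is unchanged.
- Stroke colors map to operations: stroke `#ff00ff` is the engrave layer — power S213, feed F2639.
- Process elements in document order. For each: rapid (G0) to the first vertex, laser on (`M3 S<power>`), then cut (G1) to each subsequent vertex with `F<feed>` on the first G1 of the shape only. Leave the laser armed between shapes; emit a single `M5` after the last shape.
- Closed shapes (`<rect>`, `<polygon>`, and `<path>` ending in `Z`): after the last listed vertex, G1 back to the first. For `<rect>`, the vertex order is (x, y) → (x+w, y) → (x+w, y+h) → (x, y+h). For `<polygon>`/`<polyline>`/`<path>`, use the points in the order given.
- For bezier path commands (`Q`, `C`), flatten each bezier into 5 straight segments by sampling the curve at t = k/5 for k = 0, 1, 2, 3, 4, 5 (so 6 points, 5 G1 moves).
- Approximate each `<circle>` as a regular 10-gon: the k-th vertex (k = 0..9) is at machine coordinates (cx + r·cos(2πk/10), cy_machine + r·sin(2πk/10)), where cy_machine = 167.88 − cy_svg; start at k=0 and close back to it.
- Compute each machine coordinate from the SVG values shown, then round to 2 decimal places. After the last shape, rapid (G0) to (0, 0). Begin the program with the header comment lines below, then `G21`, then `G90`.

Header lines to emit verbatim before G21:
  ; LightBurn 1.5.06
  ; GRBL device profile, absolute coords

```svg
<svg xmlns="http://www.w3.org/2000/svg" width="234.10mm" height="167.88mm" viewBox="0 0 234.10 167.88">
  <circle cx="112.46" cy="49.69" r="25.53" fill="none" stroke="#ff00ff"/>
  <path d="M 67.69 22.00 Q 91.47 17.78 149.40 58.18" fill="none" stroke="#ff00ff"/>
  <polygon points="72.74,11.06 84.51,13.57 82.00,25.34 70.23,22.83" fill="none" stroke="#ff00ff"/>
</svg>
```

; LightBurn 1.5.06
; GRBL device profile, absolute coords
G21
G90
G0 X137.99 Y118.19
M3 S213
G1 X133.11 Y133.20 F2639
G1 X120.35 Y142.47
G1 X104.57 Y142.47
G1 X91.81 Y133.20
G1 X86.93 Y118.19
G1 X91.81 Y103.18
G1 X104.57 Y93.91
G1 X120.35 Y93.91
G1 X133.11 Y103.18
G1 X137.99 Y118.19
G0 X67.69 Y145.88
M3 S213
G1 X78.57 Y145.78 F2639
G1 X92.18 Y142.12
G1 X108.52 Y134.88
G1 X127.59 Y124.08
G1 X149.40 Y109.70
G0 X72.74 Y156.82
M3 S213
G1 X84.51 Y154.31 F2639
G1 X82.00 Y142.54
G1 X70.23 Y145.05
G1 X72.74 Y156.82
M5
G0 X0.00 Y0.00

Since the viewBox matches the mm dimensions, user units are millimetres directly. The only transform is the Y-flip y_m = 167.88 − y_svg.

Shape 1 is a circle drawn with `<circle>`. Its stroke #ff00ff means engrave at S213, F2639. After flipping Y the toolpath is (137.99,118.19) → (133.11,133.20) → (120.35,142.47) → (104.57,142.47) → (91.81,133.20) → (86.93,118.19) → (91.81,103.18) → (104.57,93.91) → (120.35,93.91) → (133.11,103.18) → (137.99,118.19), returning to the start.

Shape 2 is a quadratic bezier drawn with `<path>`. Its stroke #ff00ff means engrave at S213, F2639. After flipping Y the toolpath is (67.69,145.88) → (78.57,145.78) → (92.18,142.12) → (108.52,134.88) → (127.59,124.08) → (149.40,109.70).

Shape 3 is a regular polygon drawn with `<polygon>`. Its stroke #ff00ff means engrave at S213, F2639. After flipping Y the toolpath is (72.74,156.82) → (84.51,154.31) → (82.00,142.54) → (70.23,145.05) → (72.74,156.82), returning to the start.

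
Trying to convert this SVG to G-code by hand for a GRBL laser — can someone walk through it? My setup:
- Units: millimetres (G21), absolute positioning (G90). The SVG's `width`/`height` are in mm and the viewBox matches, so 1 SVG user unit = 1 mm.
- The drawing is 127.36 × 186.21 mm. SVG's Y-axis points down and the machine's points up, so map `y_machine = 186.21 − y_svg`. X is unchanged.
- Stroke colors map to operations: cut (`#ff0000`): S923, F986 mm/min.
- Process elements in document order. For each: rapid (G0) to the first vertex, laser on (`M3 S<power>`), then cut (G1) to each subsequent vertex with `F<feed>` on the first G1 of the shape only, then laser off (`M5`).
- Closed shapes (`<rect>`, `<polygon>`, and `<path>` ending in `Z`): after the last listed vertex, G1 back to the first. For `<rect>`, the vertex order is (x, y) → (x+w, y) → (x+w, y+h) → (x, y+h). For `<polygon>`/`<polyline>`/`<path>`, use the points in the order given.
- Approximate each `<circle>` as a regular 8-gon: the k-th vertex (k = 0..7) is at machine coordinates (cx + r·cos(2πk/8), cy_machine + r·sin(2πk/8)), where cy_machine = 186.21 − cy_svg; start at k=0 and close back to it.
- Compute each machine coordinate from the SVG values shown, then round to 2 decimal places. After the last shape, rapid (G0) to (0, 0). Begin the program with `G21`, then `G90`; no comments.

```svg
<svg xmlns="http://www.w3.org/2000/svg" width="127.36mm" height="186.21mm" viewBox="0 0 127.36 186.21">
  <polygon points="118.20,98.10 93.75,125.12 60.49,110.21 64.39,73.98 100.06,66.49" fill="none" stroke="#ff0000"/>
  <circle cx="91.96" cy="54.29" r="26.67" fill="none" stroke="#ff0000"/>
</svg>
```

G21
G90
G0 X118.20 Y88.11
M3 S923
G1 X93.75 Y61.09 F986
G1 X60.49 Y76.00
G1 X64.39 Y112.23
G1 X100.06 Y119.72
G1 X118.20 Y88.11
M5
G0 X118.63 Y131.92
M3 S923
G1 X110.82 Y150.78 F986
G1 X91.96 Y158.59
G1 X73.10 Y150.78
G1 X65.29 Y131.92
G1 X73.10 Y113.06
G1 X91.96 Y105.25
G1 X110.82 Y113.06
G1 X118.63 Y131.92
M5
G0 X0.00 Y0.00

viewBox `0 0 127.36 186.21` with mm width/height → 1 unit = 1 mm. Flip: y_m = 186.21 − y_svg.

**Shape 1** — `<polygon>` regular polygon, stroke `#ff0000` → cut (S923, F986). Machine vertices: (118.20,88.11) → (93.75,61.09) → (60.49,76.00) → (64.39,112.23) → (100.06,119.72) → (118.20,88.11). Closed: final G1 returns to the first vertex.

**Shape 2** — `<circle>` circle, stroke `#ff0000` → cut (S923, F986). Machine vertices: (118.63,131.92) → (110.82,150.78) → (91.96,158.59) → (73.10,150.78) → (65.29,131.92) → (73.10,113.06) → (91.96,105.25) → (110.82,113.06) → (118.63,131.92). Closed: final G1 returns to the first vertex.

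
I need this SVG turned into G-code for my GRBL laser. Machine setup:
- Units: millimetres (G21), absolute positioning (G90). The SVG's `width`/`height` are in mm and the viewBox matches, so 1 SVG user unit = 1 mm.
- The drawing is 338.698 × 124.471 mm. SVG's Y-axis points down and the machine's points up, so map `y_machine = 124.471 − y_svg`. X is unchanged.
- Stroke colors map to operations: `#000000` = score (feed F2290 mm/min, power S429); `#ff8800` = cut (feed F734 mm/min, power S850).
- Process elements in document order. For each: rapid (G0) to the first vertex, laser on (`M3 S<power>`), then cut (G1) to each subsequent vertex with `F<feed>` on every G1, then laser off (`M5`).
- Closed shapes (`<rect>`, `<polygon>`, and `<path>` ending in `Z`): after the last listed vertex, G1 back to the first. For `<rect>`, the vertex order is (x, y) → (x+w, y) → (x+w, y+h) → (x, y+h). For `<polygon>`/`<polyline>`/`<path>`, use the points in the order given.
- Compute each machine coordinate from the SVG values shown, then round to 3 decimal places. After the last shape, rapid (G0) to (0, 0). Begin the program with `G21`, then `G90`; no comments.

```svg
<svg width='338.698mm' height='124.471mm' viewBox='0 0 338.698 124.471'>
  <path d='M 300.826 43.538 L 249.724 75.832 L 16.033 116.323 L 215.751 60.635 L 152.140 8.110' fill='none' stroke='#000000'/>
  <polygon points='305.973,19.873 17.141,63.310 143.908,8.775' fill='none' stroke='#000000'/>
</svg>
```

1 u = 1 mm; y_m = 124.471 − y.

[1] `<path>` open polyline, #000000→score S429 F2290: (300.826,80.933) → (249.724,48.639) → (16.033,8.148) → (215.751,63.836) → (152.140,116.361)

[2] `<polygon>` closed polygon, #000000→score S429 F2290: (305.973,104.598) → (17.141,61.161) → (143.908,115.696) → (305.973,104.598) (closed)

G21
G90
G0 X300.826 Y80.933
M3 S429
G1 X249.724 Y48.639 F2290
G1 X16.033 Y8.148 F2290
G1 X215.751 Y63.836 F2290
G1 X152.140 Y116.361 F2290
M5
G0 X305.973 Y104.598
M3 S429
G1 X17.141 Y61.161 F2290
G1 X143.908 Y115.696 F2290
G1 X305.973 Y104.598 F2290
M5
G0 X0.000 Y0.000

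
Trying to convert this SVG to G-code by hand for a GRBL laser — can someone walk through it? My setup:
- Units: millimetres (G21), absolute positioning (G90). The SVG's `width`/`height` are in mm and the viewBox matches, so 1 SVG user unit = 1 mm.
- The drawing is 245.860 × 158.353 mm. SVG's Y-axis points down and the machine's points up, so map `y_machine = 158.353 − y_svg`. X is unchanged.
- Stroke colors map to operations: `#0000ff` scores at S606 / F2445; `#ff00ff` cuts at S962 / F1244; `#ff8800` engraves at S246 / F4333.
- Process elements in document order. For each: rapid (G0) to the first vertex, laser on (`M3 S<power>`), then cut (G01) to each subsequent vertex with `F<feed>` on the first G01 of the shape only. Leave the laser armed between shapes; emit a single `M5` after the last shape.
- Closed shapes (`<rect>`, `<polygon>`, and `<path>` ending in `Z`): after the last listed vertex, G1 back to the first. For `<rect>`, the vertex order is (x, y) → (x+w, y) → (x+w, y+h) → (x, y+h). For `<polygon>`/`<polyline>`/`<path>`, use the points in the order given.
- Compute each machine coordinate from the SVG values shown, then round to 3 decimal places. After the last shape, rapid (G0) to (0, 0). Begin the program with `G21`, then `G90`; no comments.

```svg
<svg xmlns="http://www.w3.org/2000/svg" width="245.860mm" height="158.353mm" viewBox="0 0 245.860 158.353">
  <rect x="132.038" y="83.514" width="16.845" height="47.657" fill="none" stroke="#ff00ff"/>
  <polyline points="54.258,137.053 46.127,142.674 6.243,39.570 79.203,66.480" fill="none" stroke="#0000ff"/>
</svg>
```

G21
G90
G0 X132.038 Y74.839
M3 S962
G01 X148.883 Y74.839 F1244
G01 X148.883 Y27.182
G01 X132.038 Y27.182
G01 X132.038 Y74.839
G0 X54.258 Y21.300
M3 S606
G01 X46.127 Y15.679 F2445
G01 X6.243 Y118.783
G01 X79.203 Y91.873
M5
G0 X0.000 Y0.000

1 u = 1 mm; y_m = 158.353 − y.

[1] `<rect>` rectangle, #ff00ff→cut S962 F1244: (132.038,74.839) → (148.883,74.839) → (148.883,27.182) → (132.038,27.182) → (132.038,74.839) (closed)

[2] `<polyline>` open polyline, #0000ff→score S606 F2445: (54.258,21.300) → (46.127,15.679) → (6.243,118.783) → (79.203,91.873)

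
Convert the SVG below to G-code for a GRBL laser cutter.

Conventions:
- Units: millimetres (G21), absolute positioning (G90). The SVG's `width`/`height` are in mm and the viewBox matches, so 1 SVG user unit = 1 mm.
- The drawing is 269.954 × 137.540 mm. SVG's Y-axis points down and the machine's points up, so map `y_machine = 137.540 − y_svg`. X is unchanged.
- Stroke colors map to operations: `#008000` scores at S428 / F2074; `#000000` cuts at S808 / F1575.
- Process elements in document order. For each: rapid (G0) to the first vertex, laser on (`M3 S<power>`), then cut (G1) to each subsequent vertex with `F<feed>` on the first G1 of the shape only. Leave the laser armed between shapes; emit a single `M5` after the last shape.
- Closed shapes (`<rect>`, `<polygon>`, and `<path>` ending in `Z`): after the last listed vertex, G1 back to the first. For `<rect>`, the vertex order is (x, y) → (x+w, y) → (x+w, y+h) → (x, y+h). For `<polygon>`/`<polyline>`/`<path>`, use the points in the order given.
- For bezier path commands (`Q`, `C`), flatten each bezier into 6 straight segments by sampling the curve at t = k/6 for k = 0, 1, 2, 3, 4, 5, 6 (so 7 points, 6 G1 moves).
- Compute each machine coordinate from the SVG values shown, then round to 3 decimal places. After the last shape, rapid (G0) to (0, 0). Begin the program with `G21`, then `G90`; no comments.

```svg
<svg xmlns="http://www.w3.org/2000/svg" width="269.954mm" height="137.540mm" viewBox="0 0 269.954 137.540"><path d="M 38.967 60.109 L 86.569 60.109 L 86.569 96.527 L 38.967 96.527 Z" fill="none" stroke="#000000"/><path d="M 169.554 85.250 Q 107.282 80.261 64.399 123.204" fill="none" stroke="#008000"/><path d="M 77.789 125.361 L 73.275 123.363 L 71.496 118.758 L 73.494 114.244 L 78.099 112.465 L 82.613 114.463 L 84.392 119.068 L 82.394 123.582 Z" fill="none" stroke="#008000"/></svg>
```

viewBox `0 0 269.954 137.540` with mm width/height → 1 unit = 1 mm. Flip: y_m = 137.540 − y_svg.

**Shape 1** — `<path>` rectangle, stroke `#000000` → cut (S808, F1575). Machine vertices: (38.967,77.431) → (86.569,77.431) → (86.569,41.013) → (38.967,41.013) → (38.967,77.431). Closed: final G1 returns to the first vertex.

**Shape 2** — `<path>` quadratic bezier, stroke `#008000` → score (S428, F2074). Control points (SVG): P0=(169.554,85.250), P1=(107.282,80.261), P2=(64.399,123.204); sampled at t=k/6. Machine vertices: (169.554,52.290) → (149.335,52.622) → (130.194,50.290) → (112.129,45.296) → (95.142,37.639) → (79.232,27.319) → (64.399,14.336). Open path.

**Shape 3** — `<path>` regular polygon, stroke `#008000` → score (S428, F2074). Machine vertices: (77.789,12.179) → (73.275,14.177) → (71.496,18.782) → (73.494,23.296) → (78.099,25.075) → (82.613,23.077) → (84.392,18.472) → (82.394,13.958) → (77.789,12.179). Closed: final G1 returns to the first vertex.

G21
G90
G0 X38.967 Y77.431
M3 S808
G1 X86.569 Y77.431 F1575
G1 X86.569 Y41.013
G1 X38.967 Y41.013
G1 X38.967 Y77.431
G0 X169.554 Y52.290
M3 S428
G1 X149.335 Y52.622 F2074
G1 X130.194 Y50.290
G1 X112.129 Y45.296
G1 X95.142 Y37.639
G1 X79.232 Y27.319
G1 X64.399 Y14.336
G0 X77.789 Y12.179
M3 S428
G1 X73.275 Y14.177 F2074
G1 X71.496 Y18.782
G1 X73.494 Y23.296
G1 X78.099 Y25.075
G1 X82.613 Y23.077
G1 X84.392 Y18.472
G1 X82.394 Y13.958
G1 X77.789 Y12.179
M5
G0 X0.000 Y0.000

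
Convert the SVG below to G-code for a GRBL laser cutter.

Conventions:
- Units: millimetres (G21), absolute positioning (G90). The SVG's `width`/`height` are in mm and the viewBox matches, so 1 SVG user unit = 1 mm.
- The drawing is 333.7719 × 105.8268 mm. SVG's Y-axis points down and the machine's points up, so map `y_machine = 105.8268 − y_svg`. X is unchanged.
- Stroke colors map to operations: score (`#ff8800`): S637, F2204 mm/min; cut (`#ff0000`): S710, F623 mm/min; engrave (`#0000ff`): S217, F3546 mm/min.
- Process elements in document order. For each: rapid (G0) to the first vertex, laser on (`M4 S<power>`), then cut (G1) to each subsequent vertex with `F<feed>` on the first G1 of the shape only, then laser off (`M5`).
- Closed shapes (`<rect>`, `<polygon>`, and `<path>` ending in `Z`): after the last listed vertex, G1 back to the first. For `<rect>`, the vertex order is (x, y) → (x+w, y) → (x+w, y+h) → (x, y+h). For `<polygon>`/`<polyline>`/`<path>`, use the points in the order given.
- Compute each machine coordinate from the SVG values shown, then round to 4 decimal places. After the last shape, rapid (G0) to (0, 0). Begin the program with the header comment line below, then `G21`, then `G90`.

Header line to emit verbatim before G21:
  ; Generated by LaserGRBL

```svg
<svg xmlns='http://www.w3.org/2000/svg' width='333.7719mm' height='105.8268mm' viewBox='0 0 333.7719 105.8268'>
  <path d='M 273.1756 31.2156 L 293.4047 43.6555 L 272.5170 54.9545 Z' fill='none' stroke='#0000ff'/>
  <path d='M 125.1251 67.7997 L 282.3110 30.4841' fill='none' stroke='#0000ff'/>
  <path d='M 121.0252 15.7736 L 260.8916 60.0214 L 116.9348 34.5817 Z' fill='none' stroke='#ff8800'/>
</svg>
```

1 u = 1 mm; y_m = 105.8268 − y.

[1] `<path>` regular polygon, #0000ff→engrave S217 F3546: (273.1756,74.6112) → (293.4047,62.1713) → (272.5170,50.8723) → (273.1756,74.6112) (closed)

[2] `<path>` line segment, #0000ff→engrave S217 F3546: (125.1251,38.0271) → (282.3110,75.3427)

[3] `<path>` closed polygon, #ff8800→score S637 F2204: (121.0252,90.0532) → (260.8916,45.8054) → (116.9348,71.2451) → (121.0252,90.0532) (closed)

; Generated by LaserGRBL
G21
G90
G0 X273.1756 Y74.6112
M4 S217
G1 X293.4047 Y62.1713 F3546
G1 X272.5170 Y50.8723
G1 X273.1756 Y74.6112
M5
G0 X125.1251 Y38.0271
M4 S217
G1 X282.3110 Y75.3427 F3546
M5
G0 X121.0252 Y90.0532
M4 S637
G1 X260.8916 Y45.8054 F2204
G1 X116.9348 Y71.2451
G1 X121.0252 Y90.0532
M5
G0 X0.0000 Y0.0000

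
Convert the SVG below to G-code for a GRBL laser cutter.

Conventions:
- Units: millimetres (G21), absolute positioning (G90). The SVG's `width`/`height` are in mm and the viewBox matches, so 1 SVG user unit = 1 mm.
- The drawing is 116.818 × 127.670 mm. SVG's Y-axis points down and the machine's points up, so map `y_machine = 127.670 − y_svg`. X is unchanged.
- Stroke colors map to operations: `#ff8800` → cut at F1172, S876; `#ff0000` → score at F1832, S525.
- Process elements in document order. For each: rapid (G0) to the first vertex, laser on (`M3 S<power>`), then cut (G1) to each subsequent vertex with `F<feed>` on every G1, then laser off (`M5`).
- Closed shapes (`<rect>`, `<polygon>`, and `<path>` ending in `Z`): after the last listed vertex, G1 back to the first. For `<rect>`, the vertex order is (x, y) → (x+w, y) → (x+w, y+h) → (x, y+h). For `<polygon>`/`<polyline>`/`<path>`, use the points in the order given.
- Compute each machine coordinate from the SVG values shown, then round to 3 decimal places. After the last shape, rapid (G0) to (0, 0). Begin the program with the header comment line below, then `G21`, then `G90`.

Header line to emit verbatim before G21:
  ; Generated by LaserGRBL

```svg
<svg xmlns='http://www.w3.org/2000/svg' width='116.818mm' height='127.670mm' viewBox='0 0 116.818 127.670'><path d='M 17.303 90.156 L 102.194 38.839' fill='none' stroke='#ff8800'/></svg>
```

viewBox `0 0 116.818 127.670` with mm width/height → 1 unit = 1 mm. Flip: y_m = 127.670 − y_svg.

**Shape 1** — `<path>` line segment, stroke `#ff8800` → cut (S876, F1172). Machine vertices: (17.303,37.514) → (102.194,88.831). Open path.

; Generated by LaserGRBL
G21
G90
G0 X17.303 Y37.514
M3 S876
G1 X102.194 Y88.831 F1172
M5
G0 X0.000 Y0.000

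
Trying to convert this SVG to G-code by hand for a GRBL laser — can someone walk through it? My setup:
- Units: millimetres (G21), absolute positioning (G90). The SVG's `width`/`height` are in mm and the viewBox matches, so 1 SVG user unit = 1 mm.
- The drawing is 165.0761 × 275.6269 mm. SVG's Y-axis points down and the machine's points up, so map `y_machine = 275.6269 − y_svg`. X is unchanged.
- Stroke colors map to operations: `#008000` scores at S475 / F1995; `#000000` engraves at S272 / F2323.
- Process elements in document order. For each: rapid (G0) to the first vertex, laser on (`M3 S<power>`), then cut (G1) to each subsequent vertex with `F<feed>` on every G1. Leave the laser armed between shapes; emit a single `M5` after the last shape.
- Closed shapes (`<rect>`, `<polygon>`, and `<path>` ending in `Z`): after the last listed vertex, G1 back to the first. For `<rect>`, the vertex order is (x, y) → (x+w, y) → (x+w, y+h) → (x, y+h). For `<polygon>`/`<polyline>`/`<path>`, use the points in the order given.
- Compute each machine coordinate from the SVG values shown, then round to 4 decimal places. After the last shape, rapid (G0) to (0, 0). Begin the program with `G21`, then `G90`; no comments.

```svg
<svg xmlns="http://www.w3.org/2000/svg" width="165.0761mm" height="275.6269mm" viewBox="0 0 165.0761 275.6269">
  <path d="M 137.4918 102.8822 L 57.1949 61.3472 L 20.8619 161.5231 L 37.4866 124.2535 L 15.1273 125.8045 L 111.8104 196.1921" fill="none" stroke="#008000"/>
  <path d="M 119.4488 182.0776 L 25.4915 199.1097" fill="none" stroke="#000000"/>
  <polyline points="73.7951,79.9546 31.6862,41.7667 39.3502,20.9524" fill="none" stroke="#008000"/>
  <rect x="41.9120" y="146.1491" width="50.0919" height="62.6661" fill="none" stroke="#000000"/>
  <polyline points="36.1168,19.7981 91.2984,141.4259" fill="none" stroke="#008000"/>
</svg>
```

G21
G90
G0 X137.4918 Y172.7447
M3 S475
G1 X57.1949 Y214.2797 F1995
G1 X20.8619 Y114.1038 F1995
G1 X37.4866 Y151.3734 F1995
G1 X15.1273 Y149.8224 F1995
G1 X111.8104 Y79.4348 F1995
G0 X119.4488 Y93.5493
M3 S272
G1 X25.4915 Y76.5172 F2323
G0 X73.7951 Y195.6723
M3 S475
G1 X31.6862 Y233.8602 F1995
G1 X39.3502 Y254.6745 F1995
G0 X41.9120 Y129.4778
M3 S272
G1 X92.0039 Y129.4778 F2323
G1 X92.0039 Y66.8117 F2323
G1 X41.9120 Y66.8117 F2323
G1 X41.9120 Y129.4778 F2323
G0 X36.1168 Y255.8288
M3 S475
G1 X91.2984 Y134.2010 F1995
M5
G0 X0.0000 Y0.0000

1 u = 1 mm; y_m = 275.6269 − y.

[1] `<path>` open polyline, #008000→score S475 F1995: (137.4918,172.7447) → (57.1949,214.2797) → (20.8619,114.1038) → (37.4866,151.3734) → (15.1273,149.8224) → (111.8104,79.4348)

[2] `<path>` line segment, #000000→engrave S272 F2323: (119.4488,93.5493) → (25.4915,76.5172)

[3] `<polyline>` open polyline, #008000→score S475 F1995: (73.7951,195.6723) → (31.6862,233.8602) → (39.3502,254.6745)

[4] `<rect>` rectangle, #000000→engrave S272 F2323: (41.9120,129.4778) → (92.0039,129.4778) → (92.0039,66.8117) → (41.9120,66.8117) → (41.9120,129.4778) (closed)

[5] `<polyline>` line segment, #008000→score S475 F1995: (36.1168,255.8288) → (91.2984,134.2010)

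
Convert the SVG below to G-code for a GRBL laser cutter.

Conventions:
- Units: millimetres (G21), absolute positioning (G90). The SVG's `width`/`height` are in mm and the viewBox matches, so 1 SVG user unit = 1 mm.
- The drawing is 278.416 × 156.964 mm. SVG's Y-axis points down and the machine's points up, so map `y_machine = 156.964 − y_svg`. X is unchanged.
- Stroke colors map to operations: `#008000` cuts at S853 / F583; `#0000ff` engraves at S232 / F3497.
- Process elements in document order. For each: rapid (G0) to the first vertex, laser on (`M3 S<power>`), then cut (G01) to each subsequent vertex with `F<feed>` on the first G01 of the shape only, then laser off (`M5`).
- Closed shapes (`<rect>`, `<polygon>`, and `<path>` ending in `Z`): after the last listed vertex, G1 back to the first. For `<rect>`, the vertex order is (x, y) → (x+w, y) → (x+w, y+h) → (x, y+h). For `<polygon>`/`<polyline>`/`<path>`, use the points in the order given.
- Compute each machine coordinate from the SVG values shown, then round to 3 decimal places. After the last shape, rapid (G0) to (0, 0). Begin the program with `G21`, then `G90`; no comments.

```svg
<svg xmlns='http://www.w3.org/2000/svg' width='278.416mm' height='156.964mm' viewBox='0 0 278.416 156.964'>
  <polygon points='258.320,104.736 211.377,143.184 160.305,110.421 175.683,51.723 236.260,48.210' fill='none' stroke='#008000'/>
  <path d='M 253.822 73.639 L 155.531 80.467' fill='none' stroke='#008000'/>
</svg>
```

viewBox `0 0 278.416 156.964` with mm width/height → 1 unit = 1 mm. Flip: y_m = 156.964 − y_svg.

**Shape 1** — `<polygon>` regular polygon, stroke `#008000` → cut (S853, F583). Machine vertices: (258.320,52.228) → (211.377,13.780) → (160.305,46.543) → (175.683,105.241) → (236.260,108.754) → (258.320,52.228). Closed: final G1 returns to the first vertex.

**Shape 2** — `<path>` line segment, stroke `#008000` → cut (S853, F583). Machine vertices: (253.822,83.325) → (155.531,76.497). Open path.

G21
G90
G0 X258.320 Y52.228
M3 S853
G01 X211.377 Y13.780 F583
G01 X160.305 Y46.543
G01 X175.683 Y105.241
G01 X236.260 Y108.754
G01 X258.320 Y52.228
M5
G0 X253.822 Y83.325
M3 S853
G01 X155.531 Y76.497 F583
M5
G0 X0.000 Y0.000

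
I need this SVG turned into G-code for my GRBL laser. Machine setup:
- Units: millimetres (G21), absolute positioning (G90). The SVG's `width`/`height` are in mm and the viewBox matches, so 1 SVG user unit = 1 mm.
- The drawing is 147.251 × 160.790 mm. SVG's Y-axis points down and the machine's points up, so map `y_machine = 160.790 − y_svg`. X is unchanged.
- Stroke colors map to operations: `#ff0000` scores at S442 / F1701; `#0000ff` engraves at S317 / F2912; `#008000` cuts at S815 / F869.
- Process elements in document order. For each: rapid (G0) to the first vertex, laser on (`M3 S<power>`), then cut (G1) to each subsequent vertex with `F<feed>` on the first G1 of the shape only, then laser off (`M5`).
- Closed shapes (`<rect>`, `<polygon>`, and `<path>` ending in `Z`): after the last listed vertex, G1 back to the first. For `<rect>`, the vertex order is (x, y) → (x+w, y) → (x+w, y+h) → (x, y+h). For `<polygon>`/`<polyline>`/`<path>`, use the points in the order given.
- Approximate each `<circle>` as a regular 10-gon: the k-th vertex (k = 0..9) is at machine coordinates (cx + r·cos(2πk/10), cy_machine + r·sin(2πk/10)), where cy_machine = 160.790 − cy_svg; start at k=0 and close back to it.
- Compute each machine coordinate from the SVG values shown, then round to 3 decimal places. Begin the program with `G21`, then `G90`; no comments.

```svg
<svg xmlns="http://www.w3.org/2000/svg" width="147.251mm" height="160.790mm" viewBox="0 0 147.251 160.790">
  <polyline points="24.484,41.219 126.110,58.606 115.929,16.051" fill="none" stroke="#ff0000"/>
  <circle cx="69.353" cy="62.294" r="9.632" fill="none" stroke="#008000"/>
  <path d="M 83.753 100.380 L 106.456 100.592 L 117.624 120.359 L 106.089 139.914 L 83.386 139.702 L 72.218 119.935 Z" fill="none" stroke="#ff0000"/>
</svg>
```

G21
G90
G0 X24.484 Y119.571
M3 S442
G1 X126.110 Y102.184 F1701
G1 X115.929 Y144.739
M5
G0 X78.985 Y98.496
M3 S815
G1 X77.145 Y104.158 F869
G1 X72.329 Y107.657
G1 X66.377 Y107.657
G1 X61.561 Y104.158
G1 X59.721 Y98.496
G1 X61.561 Y92.834
G1 X66.377 Y89.335
G1 X72.329 Y89.335
G1 X77.145 Y92.834
G1 X78.985 Y98.496
M5
G0 X83.753 Y60.410
M3 S442
G1 X106.456 Y60.198 F1701
G1 X117.624 Y40.431
G1 X106.089 Y20.876
G1 X83.386 Y21.088
G1 X72.218 Y40.855
G1 X83.753 Y60.410
M5

Since the viewBox matches the mm dimensions, user units are millimetres directly. The only transform is the Y-flip y_m = 160.790 − y_svg.

Shape 1 is a open polyline drawn with `<polyline>`. Its stroke #ff0000 means score at S442, F1701. After flipping Y the toolpath is (24.484,119.571) → (126.110,102.184) → (115.929,144.739).

Shape 2 is a circle drawn with `<circle>`. Its stroke #008000 means cut at S815, F869. After flipping Y the toolpath is (78.985,98.496) → (77.145,104.158) → (72.329,107.657) → (66.377,107.657) → (61.561,104.158) → (59.721,98.496) → (61.561,92.834) → (66.377,89.335) → (72.329,89.335) → (77.145,92.834) → (78.985,98.496), returning to the start.

Shape 3 is a regular polygon drawn with `<path>`. Its stroke #ff0000 means score at S442, F1701. After flipping Y the toolpath is (83.753,60.410) → (106.456,60.198) → (117.624,40.431) → (106.089,20.876) → (83.386,21.088) → (72.218,40.855) → (83.753,60.410), returning to the start.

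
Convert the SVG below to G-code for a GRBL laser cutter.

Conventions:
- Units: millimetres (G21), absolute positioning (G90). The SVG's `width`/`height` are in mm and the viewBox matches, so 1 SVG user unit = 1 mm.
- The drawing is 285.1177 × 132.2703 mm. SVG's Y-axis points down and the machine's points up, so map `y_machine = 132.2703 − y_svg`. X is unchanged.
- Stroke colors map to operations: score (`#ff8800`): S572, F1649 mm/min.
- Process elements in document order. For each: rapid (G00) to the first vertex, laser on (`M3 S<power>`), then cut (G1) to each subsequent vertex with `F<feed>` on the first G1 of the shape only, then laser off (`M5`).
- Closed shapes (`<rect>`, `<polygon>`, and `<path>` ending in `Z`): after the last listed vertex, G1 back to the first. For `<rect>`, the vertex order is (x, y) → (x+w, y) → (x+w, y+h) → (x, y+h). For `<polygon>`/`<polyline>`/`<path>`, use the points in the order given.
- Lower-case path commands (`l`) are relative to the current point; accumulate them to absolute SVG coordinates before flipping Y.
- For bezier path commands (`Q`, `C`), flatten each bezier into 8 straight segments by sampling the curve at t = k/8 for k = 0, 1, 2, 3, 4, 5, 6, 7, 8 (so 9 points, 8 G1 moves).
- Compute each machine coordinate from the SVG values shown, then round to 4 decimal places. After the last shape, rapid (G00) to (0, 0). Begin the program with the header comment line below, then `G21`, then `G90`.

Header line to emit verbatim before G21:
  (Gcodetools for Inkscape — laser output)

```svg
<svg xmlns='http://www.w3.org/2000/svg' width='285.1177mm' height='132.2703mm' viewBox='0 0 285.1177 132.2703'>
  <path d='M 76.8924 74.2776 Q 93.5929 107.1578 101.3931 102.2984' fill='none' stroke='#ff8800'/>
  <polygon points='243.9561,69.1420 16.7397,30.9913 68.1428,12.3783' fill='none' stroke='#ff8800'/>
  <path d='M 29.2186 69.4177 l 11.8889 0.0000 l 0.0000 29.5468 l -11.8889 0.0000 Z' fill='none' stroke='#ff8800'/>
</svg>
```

Since the viewBox matches the mm dimensions, user units are millimetres directly. The only transform is the Y-flip y_m = 132.2703 − y_svg.

Shape 1 is a quadratic bezier drawn with `<path>`. Its stroke #ff8800 means score at S572, F1649. After flipping Y the toolpath is (76.8924,57.9927) → (80.9285,50.3623) → (84.6864,43.9113) → (88.1662,38.6397) → (91.3678,34.5474) → (94.2913,31.6345) → (96.9367,29.9009) → (99.3040,29.3467) → (101.3931,29.9719).

Shape 2 is a closed polygon drawn with `<polygon>`. Its stroke #ff8800 means score at S572, F1649. After flipping Y the toolpath is (243.9561,63.1283) → (16.7397,101.2790) → (68.1428,119.8920) → (243.9561,63.1283), returning to the start.

Shape 3 is a rectangle drawn with `<path>`. Its stroke #ff8800 means score at S572, F1649. After flipping Y the toolpath is (29.2186,62.8526) → (41.1075,62.8526) → (41.1075,33.3058) → (29.2186,33.3058) → (29.2186,62.8526), returning to the start.

(Gcodetools for Inkscape — laser output)
G21
G90
G00 X76.8924 Y57.9927
M3 S572
G1 X80.9285 Y50.3623 F1649
G1 X84.6864 Y43.9113
G1 X88.1662 Y38.6397
G1 X91.3678 Y34.5474
G1 X94.2913 Y31.6345
G1 X96.9367 Y29.9009
G1 X99.3040 Y29.3467
G1 X101.3931 Y29.9719
M5
G00 X243.9561 Y63.1283
M3 S572
G1 X16.7397 Y101.2790 F1649
G1 X68.1428 Y119.8920
G1 X243.9561 Y63.1283
M5
G00 X29.2186 Y62.8526
M3 S572
G1 X41.1075 Y62.8526 F1649
G1 X41.1075 Y33.3058
G1 X29.2186 Y33.3058
G1 X29.2186 Y62.8526
M5
G00 X0.0000 Y0.0000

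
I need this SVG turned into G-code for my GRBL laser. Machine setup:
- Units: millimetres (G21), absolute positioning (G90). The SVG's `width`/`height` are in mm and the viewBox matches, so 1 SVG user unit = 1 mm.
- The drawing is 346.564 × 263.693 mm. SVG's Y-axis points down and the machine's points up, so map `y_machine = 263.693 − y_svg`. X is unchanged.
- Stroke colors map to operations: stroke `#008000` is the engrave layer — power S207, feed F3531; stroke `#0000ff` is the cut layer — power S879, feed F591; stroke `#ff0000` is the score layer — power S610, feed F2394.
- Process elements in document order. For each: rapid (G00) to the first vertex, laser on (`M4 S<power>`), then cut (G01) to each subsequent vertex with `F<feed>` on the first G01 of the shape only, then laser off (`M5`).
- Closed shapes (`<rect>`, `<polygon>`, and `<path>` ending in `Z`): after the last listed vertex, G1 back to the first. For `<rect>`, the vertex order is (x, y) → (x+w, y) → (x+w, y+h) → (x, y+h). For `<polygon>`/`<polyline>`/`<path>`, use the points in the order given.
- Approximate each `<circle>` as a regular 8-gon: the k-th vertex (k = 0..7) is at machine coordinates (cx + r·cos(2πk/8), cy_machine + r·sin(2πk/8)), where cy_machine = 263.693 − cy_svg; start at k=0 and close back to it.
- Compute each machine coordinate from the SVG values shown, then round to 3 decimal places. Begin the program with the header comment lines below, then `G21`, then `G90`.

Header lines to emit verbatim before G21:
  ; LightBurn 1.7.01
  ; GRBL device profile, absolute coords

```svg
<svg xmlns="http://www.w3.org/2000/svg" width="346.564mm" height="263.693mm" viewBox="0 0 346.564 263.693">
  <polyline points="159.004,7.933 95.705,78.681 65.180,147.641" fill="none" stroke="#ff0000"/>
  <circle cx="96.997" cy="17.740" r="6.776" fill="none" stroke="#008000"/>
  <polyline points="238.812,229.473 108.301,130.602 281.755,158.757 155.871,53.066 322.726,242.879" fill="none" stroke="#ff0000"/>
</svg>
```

viewBox `0 0 346.564 263.693` with mm width/height → 1 unit = 1 mm. Flip: y_m = 263.693 − y_svg.

**Shape 1** — `<polyline>` open polyline, stroke `#ff0000` → score (S610, F2394). Machine vertices: (159.004,255.760) → (95.705,185.012) → (65.180,116.052). Open path.

**Shape 2** — `<circle>` circle, stroke `#008000` → engrave (S207, F3531). Machine vertices: (103.773,245.953) → (101.788,250.744) → (96.997,252.729) → (92.206,250.744) → (90.221,245.953) → (92.206,241.162) → (96.997,239.177) → (101.788,241.162) → (103.773,245.953). Closed: final G1 returns to the first vertex.

**Shape 3** — `<polyline>` open polyline, stroke `#ff0000` → score (S610, F2394). Machine vertices: (238.812,34.220) → (108.301,133.091) → (281.755,104.936) → (155.871,210.627) → (322.726,20.814). Open path.

; LightBurn 1.7.01
; GRBL device profile, absolute coords
G21
G90
G00 X159.004 Y255.760
M4 S610
G01 X95.705 Y185.012 F2394
G01 X65.180 Y116.052
M5
G00 X103.773 Y245.953
M4 S207
G01 X101.788 Y250.744 F3531
G01 X96.997 Y252.729
G01 X92.206 Y250.744
G01 X90.221 Y245.953
G01 X92.206 Y241.162
G01 X96.997 Y239.177
G01 X101.788 Y241.162
G01 X103.773 Y245.953
M5
G00 X238.812 Y34.220
M4 S610
G01 X108.301 Y133.091 F2394
G01 X281.755 Y104.936
G01 X155.871 Y210.627
G01 X322.726 Y20.814
M5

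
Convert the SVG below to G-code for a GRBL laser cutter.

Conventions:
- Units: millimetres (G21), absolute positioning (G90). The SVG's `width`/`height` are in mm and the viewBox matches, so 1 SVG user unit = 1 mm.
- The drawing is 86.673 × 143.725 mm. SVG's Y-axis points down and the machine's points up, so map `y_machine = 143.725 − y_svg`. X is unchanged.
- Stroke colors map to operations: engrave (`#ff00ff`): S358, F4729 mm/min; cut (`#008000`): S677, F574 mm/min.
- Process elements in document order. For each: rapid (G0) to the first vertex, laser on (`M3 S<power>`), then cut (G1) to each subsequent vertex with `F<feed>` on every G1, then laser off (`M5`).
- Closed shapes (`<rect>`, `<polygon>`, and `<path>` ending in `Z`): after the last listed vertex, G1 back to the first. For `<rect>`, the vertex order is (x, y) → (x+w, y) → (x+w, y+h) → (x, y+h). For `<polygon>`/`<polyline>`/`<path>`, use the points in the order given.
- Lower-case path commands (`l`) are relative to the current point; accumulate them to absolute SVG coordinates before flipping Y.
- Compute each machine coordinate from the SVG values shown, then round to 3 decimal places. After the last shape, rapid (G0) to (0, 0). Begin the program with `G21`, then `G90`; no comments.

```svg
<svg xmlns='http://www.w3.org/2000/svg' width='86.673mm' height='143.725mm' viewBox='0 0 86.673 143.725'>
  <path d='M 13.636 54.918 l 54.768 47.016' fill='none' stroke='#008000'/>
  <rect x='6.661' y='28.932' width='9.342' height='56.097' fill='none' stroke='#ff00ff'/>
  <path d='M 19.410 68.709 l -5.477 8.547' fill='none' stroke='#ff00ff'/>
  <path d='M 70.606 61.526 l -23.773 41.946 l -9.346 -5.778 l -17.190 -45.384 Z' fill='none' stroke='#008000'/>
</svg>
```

G21
G90
G0 X13.636 Y88.807
M3 S677
G1 X68.404 Y41.791 F574
M5
G0 X6.661 Y114.793
M3 S358
G1 X16.003 Y114.793 F4729
G1 X16.003 Y58.696 F4729
G1 X6.661 Y58.696 F4729
G1 X6.661 Y114.793 F4729
M5
G0 X19.410 Y75.016
M3 S358
G1 X13.933 Y66.469 F4729
M5
G0 X70.606 Y82.199
M3 S677
G1 X46.833 Y40.253 F574
G1 X37.487 Y46.031 F574
G1 X20.297 Y91.415 F574
G1 X70.606 Y82.199 F574
M5
G0 X0.000 Y0.000

Since the viewBox matches the mm dimensions, user units are millimetres directly. The only transform is the Y-flip y_m = 143.725 − y_svg.

Shape 1 is a line segment drawn with `<path>`. Its stroke #008000 means cut at S677, F574. After flipping Y the toolpath is (13.636,88.807) → (68.404,41.791).

Shape 2 is a rectangle drawn with `<rect>`. Its stroke #ff00ff means engrave at S358, F4729. After flipping Y the toolpath is (6.661,114.793) → (16.003,114.793) → (16.003,58.696) → (6.661,58.696) → (6.661,114.793), returning to the start.

Shape 3 is a line segment drawn with `<path>`. Its stroke #ff00ff means engrave at S358, F4729. After flipping Y the toolpath is (19.410,75.016) → (13.933,66.469).

Shape 4 is a closed polygon drawn with `<path>`. Its stroke #008000 means cut at S677, F574. After flipping Y the toolpath is (70.606,82.199) → (46.833,40.253) → (37.487,46.031) → (20.297,91.415) → (70.606,82.199), returning to the start.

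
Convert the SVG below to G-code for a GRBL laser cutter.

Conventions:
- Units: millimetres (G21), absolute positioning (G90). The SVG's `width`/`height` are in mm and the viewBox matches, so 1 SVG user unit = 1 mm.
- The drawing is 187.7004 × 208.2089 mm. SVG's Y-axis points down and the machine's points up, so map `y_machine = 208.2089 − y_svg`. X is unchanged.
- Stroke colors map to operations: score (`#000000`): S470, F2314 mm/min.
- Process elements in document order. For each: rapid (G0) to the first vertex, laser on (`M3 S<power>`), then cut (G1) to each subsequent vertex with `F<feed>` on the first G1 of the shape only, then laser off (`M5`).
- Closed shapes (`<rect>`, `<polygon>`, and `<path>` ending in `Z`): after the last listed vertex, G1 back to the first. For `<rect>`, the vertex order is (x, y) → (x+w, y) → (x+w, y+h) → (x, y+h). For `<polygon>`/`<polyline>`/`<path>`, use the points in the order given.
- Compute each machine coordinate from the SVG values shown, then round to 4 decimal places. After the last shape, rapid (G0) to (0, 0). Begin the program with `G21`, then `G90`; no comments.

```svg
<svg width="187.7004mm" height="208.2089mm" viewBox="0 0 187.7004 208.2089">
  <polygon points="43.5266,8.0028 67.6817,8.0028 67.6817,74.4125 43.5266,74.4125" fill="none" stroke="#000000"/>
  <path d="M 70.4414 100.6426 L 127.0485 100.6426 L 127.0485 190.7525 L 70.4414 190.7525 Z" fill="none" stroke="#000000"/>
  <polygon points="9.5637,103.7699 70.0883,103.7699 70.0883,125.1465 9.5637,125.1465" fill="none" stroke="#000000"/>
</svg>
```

1 u = 1 mm; y_m = 208.2089 − y.

[1] `<polygon>` rectangle, #000000→score S470 F2314: (43.5266,200.2061) → (67.6817,200.2061) → (67.6817,133.7964) → (43.5266,133.7964) → (43.5266,200.2061) (closed)

[2] `<path>` rectangle, #000000→score S470 F2314: (70.4414,107.5663) → (127.0485,107.5663) → (127.0485,17.4564) → (70.4414,17.4564) → (70.4414,107.5663) (closed)

[3] `<polygon>` rectangle, #000000→score S470 F2314: (9.5637,104.4390) → (70.0883,104.4390) → (70.0883,83.0624) → (9.5637,83.0624) → (9.5637,104.4390) (closed)

G21
G90
G0 X43.5266 Y200.2061
M3 S470
G1 X67.6817 Y200.2061 F2314
G1 X67.6817 Y133.7964
G1 X43.5266 Y133.7964
G1 X43.5266 Y200.2061
M5
G0 X70.4414 Y107.5663
M3 S470
G1 X127.0485 Y107.5663 F2314
G1 X127.0485 Y17.4564
G1 X70.4414 Y17.4564
G1 X70.4414 Y107.5663
M5
G0 X9.5637 Y104.4390
M3 S470
G1 X70.0883 Y104.4390 F2314
G1 X70.0883 Y83.0624
G1 X9.5637 Y83.0624
G1 X9.5637 Y104.4390
M5
G0 X0.0000 Y0.0000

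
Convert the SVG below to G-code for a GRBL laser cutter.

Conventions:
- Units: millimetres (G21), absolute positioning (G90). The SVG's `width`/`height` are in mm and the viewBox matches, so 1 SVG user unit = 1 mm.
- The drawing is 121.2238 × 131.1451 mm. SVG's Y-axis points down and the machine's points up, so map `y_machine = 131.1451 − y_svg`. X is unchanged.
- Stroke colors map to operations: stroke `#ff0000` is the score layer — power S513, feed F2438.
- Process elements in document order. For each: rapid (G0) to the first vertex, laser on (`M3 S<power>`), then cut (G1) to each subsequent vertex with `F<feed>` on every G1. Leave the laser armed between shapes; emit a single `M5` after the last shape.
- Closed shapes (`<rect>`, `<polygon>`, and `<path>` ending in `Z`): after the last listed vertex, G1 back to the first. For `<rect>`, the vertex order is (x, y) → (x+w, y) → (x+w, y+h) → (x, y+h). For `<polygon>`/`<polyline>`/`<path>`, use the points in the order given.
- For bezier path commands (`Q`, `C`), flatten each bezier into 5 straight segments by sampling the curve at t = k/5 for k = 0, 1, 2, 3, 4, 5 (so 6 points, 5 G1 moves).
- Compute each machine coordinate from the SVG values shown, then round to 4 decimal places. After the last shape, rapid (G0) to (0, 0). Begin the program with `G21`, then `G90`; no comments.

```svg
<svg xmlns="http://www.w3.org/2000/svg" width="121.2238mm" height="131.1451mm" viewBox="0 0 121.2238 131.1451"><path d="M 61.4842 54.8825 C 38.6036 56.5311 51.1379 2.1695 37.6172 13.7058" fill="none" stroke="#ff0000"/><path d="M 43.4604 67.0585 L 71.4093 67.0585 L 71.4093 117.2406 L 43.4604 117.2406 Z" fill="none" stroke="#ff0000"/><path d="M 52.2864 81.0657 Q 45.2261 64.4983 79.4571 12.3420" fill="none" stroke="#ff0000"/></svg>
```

1 u = 1 mm; y_m = 131.1451 − y.

[1] `<path>` cubic bezier, #ff0000→score S513 F2438: (61.4842,76.2626) → (51.5139,81.0194) → (47.0926,93.3671) → (45.2697,107.4540) → (43.0948,117.4286) → (37.6172,117.4393)

[2] `<path>` rectangle, #ff0000→score S513 F2438: (43.4604,64.0866) → (71.4093,64.0866) → (71.4093,13.9045) → (43.4604,13.9045) → (43.4604,64.0866) (closed)

[3] `<path>` quadratic bezier, #ff0000→score S513 F2438: (52.2864,50.0794) → (51.1139,58.1299) → (53.2448,69.0275) → (58.6789,82.7723) → (67.4164,99.3641) → (79.4571,118.8031)

G21
G90
G0 X61.4842 Y76.2626
M3 S513
G1 X51.5139 Y81.0194 F2438
G1 X47.0926 Y93.3671 F2438
G1 X45.2697 Y107.4540 F2438
G1 X43.0948 Y117.4286 F2438
G1 X37.6172 Y117.4393 F2438
G0 X43.4604 Y64.0866
M3 S513
G1 X71.4093 Y64.0866 F2438
G1 X71.4093 Y13.9045 F2438
G1 X43.4604 Y13.9045 F2438
G1 X43.4604 Y64.0866 F2438
G0 X52.2864 Y50.0794
M3 S513
G1 X51.1139 Y58.1299 F2438
G1 X53.2448 Y69.0275 F2438
G1 X58.6789 Y82.7723 F2438
G1 X67.4164 Y99.3641 F2438
G1 X79.4571 Y118.8031 F2438
M5
G0 X0.0000 Y0.0000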